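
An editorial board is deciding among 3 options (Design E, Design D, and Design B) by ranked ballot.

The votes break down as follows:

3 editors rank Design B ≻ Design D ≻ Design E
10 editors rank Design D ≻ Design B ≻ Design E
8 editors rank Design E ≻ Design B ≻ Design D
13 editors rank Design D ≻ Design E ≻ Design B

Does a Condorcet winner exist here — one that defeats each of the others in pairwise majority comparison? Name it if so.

Head-to-head results (34 voters total):
Design E vs Design D: Design D wins 26–8.
Design E vs Design B: Design E wins 21–13.
Design D vs Design B: Design D wins 23–11.
Design D beats each rival — Design E (26–8), Design B (23–11) — so Design D is the Condorcet winner.

Design D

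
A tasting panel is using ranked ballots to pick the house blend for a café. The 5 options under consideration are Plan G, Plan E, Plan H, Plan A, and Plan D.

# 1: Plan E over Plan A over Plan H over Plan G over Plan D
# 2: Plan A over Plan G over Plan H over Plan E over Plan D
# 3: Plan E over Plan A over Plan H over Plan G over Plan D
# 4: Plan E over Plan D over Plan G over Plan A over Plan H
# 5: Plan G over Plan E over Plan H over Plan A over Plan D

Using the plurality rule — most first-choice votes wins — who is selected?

Plan E

First-place vote totals:
  Plan G: 1
  Plan E: 3
  Plan H: 0
  Plan A: 1
  Plan D: 0
Plan E has the most first-place votes.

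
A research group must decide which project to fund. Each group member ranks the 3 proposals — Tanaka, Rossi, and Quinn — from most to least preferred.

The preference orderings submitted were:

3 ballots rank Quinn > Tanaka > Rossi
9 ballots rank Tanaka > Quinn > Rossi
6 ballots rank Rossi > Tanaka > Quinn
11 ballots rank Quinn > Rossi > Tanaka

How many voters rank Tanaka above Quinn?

15

Ballots ranking Tanaka above Quinn: 9+6 = 15.
Ballots ranking Quinn above Tanaka: 3+11 = 14.
So 15 of 29 voters prefer Tanaka to Quinn.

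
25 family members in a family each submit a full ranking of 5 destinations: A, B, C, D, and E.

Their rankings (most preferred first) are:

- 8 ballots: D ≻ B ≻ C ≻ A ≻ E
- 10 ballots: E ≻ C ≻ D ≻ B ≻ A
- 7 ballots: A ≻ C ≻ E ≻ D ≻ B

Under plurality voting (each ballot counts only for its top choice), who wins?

First-place vote totals:
  A: 7
  B: 0
  C: 0
  D: 8
  E: 10
E has the most first-place votes.

E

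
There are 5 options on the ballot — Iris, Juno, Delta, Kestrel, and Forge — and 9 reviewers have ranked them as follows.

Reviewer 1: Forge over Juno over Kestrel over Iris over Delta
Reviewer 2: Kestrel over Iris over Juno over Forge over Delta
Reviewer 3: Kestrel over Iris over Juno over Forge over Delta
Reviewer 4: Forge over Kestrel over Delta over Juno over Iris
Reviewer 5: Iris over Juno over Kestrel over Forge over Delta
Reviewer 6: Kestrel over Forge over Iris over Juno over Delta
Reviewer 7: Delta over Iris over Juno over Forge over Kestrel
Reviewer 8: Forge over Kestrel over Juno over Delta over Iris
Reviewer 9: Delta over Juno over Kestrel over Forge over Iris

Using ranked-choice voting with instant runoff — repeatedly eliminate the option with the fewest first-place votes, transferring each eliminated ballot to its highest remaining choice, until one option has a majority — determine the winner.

Round 1: Kestrel 3, Forge 3, Delta 2, Iris 1, Juno 0. Juno has the fewest and is eliminated.
Round 2: Kestrel 3, Forge 3, Delta 2, Iris 1. Iris has the fewest and is eliminated.
Round 3: Kestrel 4, Forge 3, Delta 2. Delta has the fewest and is eliminated.
Round 4: Kestrel 5, Forge 4. Kestrel has a majority.

Kestrel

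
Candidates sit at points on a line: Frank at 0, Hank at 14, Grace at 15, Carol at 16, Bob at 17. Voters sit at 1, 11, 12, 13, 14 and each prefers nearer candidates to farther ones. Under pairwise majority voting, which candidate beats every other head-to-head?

Hank

With single-peaked preferences on a line, the Condorcet winner is the candidate closest to the median voter.
The median voter (position 12) is closest to Hank at 14.
Check: Hank vs Grace — voters closer to Hank: 5 of 5.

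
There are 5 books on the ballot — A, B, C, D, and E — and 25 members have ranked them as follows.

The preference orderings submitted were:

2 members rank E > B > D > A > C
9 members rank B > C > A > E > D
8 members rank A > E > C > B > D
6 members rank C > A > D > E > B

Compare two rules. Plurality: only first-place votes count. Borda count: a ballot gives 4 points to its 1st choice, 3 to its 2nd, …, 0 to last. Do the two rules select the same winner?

Plurality first-place counts: A 8, B 9, C 6, D 0, E 2 → B.
Borda totals: A 70, B 50, C 67, D 16, E 47 → A.
The two rules disagree: plurality picks B, Borda picks A.

No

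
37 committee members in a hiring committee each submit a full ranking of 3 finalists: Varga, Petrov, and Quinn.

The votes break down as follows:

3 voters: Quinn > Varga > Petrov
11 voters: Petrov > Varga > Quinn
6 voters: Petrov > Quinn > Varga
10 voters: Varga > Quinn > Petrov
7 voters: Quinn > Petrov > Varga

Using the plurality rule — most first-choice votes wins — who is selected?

First-place vote totals:
  Varga: 10
  Petrov: 17
  Quinn: 10
Petrov has the most first-place votes.

Petrov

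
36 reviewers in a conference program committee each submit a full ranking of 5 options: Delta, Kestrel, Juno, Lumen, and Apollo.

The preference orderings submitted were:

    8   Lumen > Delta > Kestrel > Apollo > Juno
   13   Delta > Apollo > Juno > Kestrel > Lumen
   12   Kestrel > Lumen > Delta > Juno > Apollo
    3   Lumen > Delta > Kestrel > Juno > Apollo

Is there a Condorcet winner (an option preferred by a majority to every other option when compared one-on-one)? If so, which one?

None — there is no Condorcet winner

Head-to-head results (36 voters total):
Delta vs Kestrel: Delta wins 24–12.
Delta vs Juno: Delta wins 36–0.
Delta vs Lumen: Lumen wins 23–13.
Delta vs Apollo: Delta wins 36–0.
Kestrel vs Juno: Kestrel wins 23–13.
Kestrel vs Lumen: Kestrel wins 25–11.
Kestrel vs Apollo: Kestrel wins 23–13.
Juno vs Lumen: Lumen wins 23–13.
Juno vs Apollo: Apollo wins 21–15.
Lumen vs Apollo: Lumen wins 23–13.
No candidate beats all others: Delta beats Kestrel beats Lumen beats Delta, a majority cycle.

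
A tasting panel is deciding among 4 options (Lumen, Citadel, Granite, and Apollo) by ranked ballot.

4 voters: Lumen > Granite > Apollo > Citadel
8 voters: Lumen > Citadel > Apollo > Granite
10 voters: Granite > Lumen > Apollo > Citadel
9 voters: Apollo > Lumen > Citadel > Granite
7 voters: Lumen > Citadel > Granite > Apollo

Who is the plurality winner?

Lumen

First-place vote totals:
  Lumen: 19
  Citadel: 0
  Granite: 10
  Apollo: 9
Lumen has the most first-place votes.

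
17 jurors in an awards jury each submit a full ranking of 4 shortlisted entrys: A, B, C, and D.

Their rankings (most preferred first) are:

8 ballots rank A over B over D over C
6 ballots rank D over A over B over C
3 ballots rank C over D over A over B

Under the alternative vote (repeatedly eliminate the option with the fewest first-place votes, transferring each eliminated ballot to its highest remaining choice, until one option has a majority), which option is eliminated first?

B

Round 1: A 8, D 6, C 3, B 0. B has the fewest and is eliminated.
Round 2: A 8, D 6, C 3. C has the fewest and is eliminated.
Round 3: D 9, A 8. D has a majority.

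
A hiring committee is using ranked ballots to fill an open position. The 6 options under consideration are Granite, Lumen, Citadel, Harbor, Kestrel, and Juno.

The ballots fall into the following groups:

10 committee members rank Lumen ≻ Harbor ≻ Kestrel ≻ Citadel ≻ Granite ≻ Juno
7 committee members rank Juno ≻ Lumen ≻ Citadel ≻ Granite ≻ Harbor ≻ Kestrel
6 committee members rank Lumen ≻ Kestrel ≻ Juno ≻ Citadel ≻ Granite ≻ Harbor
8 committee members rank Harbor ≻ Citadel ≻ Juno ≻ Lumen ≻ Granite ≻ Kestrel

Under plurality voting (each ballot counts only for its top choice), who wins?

Lumen

First-place vote totals:
  Granite: 0
  Lumen: 16
  Citadel: 0
  Harbor: 8
  Kestrel: 0
  Juno: 7
Lumen has the most first-place votes.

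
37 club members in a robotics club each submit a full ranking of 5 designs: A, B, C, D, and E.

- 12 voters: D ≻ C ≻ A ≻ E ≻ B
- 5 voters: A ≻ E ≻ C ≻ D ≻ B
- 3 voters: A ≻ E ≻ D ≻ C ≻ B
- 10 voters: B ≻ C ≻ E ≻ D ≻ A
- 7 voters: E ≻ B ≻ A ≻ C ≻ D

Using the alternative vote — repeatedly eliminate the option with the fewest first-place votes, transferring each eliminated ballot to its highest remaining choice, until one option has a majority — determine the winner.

D

Round 1: D 12, B 10, A 8, E 7, C 0. C has the fewest and is eliminated.
Round 2: D 12, B 10, A 8, E 7. E has the fewest and is eliminated.
Round 3: B 17, D 12, A 8. A has the fewest and is eliminated.
Round 4: D 20, B 17. D has a majority.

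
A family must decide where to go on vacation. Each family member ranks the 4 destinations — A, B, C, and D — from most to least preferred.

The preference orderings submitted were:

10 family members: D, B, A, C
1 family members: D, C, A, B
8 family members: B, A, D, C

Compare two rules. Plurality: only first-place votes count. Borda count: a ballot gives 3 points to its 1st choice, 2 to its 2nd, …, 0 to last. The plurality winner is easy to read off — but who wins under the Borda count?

B

Plurality first-place counts: A 0, B 8, C 0, D 11 → D.
Borda totals: A 27, B 44, C 2, D 41 → B.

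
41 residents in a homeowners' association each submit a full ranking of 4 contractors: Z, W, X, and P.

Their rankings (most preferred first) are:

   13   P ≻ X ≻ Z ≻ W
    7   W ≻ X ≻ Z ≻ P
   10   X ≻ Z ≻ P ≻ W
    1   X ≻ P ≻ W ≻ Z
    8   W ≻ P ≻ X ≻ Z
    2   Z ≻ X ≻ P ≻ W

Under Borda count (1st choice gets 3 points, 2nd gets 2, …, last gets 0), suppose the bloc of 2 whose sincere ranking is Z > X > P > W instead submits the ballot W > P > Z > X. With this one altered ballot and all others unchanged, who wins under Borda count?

Borda totals with the altered ballot: Z 42, W 52, X 81, P 71.
The winner is unchanged: still X.

X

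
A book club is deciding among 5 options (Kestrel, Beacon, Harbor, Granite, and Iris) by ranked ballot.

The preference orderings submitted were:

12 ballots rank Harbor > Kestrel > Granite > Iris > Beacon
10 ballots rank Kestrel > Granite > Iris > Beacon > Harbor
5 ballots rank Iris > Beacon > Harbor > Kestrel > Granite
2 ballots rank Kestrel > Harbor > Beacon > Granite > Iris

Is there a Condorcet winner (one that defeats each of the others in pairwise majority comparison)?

Head-to-head results (29 voters total):
Kestrel vs Beacon: Kestrel wins 24–5.
Kestrel vs Harbor: Harbor wins 17–12.
Kestrel vs Granite: Kestrel wins 29–0.
Kestrel vs Iris: Kestrel wins 24–5.
Beacon vs Harbor: Beacon wins 15–14.
Beacon vs Granite: Granite wins 22–7.
Beacon vs Iris: Iris wins 27–2.
Harbor vs Granite: Harbor wins 19–10.
Harbor vs Iris: Iris wins 15–14.
Granite vs Iris: Granite wins 24–5.
No candidate beats all others: Kestrel beats Beacon beats Harbor beats Kestrel, a majority cycle.

No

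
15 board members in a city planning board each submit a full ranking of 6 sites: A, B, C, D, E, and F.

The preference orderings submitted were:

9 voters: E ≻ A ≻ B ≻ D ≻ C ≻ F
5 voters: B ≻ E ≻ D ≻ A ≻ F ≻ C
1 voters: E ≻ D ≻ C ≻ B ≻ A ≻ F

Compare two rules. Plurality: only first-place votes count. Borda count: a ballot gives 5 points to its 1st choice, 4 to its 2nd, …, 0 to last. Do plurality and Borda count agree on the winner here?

Plurality first-place counts: A 0, B 5, C 0, D 0, E 10, F 0 → E.
Borda totals: A 47, B 54, C 12, D 37, E 70, F 5 → E.
The two rules agree on E.

Yes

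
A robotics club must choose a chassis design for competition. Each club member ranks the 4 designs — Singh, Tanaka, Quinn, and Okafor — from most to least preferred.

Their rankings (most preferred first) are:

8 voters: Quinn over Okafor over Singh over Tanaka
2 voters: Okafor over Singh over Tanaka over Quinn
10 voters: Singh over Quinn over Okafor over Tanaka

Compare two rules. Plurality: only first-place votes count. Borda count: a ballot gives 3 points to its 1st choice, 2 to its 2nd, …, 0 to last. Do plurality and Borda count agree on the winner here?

No

Plurality first-place counts: Singh 10, Tanaka 0, Quinn 8, Okafor 2 → Singh.
Borda totals: Singh 42, Tanaka 2, Quinn 44, Okafor 32 → Quinn.
The two rules disagree: plurality picks Singh, Borda picks Quinn.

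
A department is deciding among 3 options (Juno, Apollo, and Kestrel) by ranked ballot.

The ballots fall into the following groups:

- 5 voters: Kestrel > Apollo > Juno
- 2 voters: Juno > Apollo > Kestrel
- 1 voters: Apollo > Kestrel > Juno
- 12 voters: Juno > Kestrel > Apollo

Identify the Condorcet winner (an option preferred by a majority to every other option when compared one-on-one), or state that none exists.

Head-to-head results (20 voters total):
Juno vs Apollo: Juno wins 14–6.
Juno vs Kestrel: Juno wins 14–6.
Apollo vs Kestrel: Kestrel wins 17–3.
Juno beats each rival — Apollo (14–6), Kestrel (14–6) — so Juno is the Condorcet winner.

Juno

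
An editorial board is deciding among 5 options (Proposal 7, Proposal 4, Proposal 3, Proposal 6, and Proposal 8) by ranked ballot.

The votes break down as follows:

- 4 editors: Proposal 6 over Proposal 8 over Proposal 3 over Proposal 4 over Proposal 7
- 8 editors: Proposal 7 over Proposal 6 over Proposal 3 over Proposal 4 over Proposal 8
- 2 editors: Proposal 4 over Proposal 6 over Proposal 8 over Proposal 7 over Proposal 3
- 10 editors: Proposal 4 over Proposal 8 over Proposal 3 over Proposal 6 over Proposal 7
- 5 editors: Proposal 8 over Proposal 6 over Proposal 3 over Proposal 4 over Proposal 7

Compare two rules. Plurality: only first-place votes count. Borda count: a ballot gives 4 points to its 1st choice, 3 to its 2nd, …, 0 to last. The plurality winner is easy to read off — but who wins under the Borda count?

Plurality first-place counts: Proposal 7 8, Proposal 4 12, Proposal 3 0, Proposal 6 4, Proposal 8 5 → Proposal 4.
Borda totals: Proposal 7 34, Proposal 4 65, Proposal 3 54, Proposal 6 71, Proposal 8 66 → Proposal 6.

Proposal 6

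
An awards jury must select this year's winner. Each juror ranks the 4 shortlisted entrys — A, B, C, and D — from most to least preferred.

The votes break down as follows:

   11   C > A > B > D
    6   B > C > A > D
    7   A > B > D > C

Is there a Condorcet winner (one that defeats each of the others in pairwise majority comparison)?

No

Head-to-head results (24 voters total):
A vs B: A wins 18–6.
A vs C: C wins 17–7.
A vs D: A wins 24–0.
B vs C: B wins 13–11.
B vs D: B wins 24–0.
C vs D: C wins 17–7.
No candidate beats all others: A beats B beats C beats A, a majority cycle.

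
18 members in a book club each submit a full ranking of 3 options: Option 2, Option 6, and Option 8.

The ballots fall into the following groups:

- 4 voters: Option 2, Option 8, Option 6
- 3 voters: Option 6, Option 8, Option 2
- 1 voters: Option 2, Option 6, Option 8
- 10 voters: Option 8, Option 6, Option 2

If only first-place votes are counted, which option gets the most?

Option 8

First-place vote totals:
  Option 2: 5
  Option 6: 3
  Option 8: 10
Option 8 has the most first-place votes.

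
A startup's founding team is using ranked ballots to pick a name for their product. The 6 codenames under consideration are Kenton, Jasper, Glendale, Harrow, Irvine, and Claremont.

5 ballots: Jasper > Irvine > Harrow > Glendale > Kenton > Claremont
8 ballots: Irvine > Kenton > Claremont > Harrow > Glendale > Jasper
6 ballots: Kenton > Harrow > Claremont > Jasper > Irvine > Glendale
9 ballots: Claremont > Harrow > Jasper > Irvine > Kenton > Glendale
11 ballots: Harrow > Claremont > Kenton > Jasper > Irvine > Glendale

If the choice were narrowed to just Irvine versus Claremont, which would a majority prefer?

Claremont

Ballots ranking Irvine above Claremont: 5+8 = 13.
Ballots ranking Claremont above Irvine: 6+9+11 = 26.
Claremont wins the head-to-head, 26–13.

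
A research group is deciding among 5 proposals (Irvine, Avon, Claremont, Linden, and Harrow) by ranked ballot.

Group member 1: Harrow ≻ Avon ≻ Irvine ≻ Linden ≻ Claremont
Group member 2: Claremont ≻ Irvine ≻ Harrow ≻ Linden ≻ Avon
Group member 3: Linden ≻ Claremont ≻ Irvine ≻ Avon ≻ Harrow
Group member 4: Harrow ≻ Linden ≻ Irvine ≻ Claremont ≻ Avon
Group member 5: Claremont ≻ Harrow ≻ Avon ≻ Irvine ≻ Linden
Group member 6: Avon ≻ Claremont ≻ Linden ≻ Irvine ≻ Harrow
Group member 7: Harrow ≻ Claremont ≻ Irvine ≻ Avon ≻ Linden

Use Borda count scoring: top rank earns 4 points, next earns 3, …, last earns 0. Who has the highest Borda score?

Claremont

Borda scores:
  Irvine: 2 + 3 + 2 + 2 + 1 + 1 + 2 = 13
  Avon: 3 + 0 + 1 + 0 + 2 + 4 + 1 = 11
  Claremont: 0 + 4 + 3 + 1 + 4 + 3 + 3 = 18
  Linden: 1 + 1 + 4 + 3 + 0 + 2 + 0 = 11
  Harrow: 4 + 2 + 0 + 4 + 3 + 0 + 4 = 17
Claremont has the highest total.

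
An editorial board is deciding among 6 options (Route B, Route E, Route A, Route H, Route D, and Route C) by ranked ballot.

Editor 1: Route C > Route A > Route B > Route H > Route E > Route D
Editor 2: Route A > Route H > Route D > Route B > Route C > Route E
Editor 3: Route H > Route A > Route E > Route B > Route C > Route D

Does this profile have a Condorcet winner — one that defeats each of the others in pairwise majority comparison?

Head-to-head results (3 voters total):
Route B vs Route E: Route B wins 2–1.
Route B vs Route A: Route A wins 3–0.
Route B vs Route H: Route H wins 2–1.
Route B vs Route D: Route B wins 2–1.
Route B vs Route C: Route B wins 2–1.
Route E vs Route A: Route A wins 3–0.
Route E vs Route H: Route H wins 3–0.
Route E vs Route D: Route E wins 2–1.
Route E vs Route C: Route C wins 2–1.
Route A vs Route H: Route A wins 2–1.
Route A vs Route D: Route A wins 3–0.
Route A vs Route C: Route A wins 2–1.
Route H vs Route D: Route H wins 3–0.
Route H vs Route C: Route H wins 2–1.
Route D vs Route C: Route C wins 2–1.
Route A beats each rival — Route B (3–0), Route E (3–0), Route H (2–1), Route D (3–0), Route C (2–1) — so Route A is the Condorcet winner.

Yes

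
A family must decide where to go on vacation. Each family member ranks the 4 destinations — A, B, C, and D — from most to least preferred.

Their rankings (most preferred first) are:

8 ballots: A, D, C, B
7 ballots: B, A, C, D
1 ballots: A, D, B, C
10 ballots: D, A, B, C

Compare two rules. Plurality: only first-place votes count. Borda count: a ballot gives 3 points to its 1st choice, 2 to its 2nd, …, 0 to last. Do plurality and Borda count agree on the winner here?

Plurality first-place counts: A 9, B 7, C 0, D 10 → D.
Borda totals: A 61, B 32, C 15, D 48 → A.
The two rules disagree: plurality picks D, Borda picks A.

No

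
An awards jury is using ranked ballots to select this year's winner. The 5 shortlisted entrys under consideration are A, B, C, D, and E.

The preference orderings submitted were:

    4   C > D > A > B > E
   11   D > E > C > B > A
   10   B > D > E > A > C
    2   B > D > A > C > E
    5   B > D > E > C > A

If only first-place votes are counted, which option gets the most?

B

First-place vote totals:
  A: 0
  B: 17
  C: 4
  D: 11
  E: 0
B has the most first-place votes.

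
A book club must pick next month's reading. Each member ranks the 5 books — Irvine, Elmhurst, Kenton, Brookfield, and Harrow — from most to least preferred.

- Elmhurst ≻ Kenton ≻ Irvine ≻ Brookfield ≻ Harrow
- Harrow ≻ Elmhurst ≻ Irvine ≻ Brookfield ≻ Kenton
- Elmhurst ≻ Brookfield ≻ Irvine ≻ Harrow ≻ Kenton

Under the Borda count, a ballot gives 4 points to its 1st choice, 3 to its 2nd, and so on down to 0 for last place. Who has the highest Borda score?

Borda scores:
  Irvine: 2 + 2 + 2 = 6
  Elmhurst: 4 + 3 + 4 = 11
  Kenton: 3 + 0 + 0 = 3
  Brookfield: 1 + 1 + 3 = 5
  Harrow: 0 + 4 + 1 = 5
Elmhurst has the highest total.

Elmhurst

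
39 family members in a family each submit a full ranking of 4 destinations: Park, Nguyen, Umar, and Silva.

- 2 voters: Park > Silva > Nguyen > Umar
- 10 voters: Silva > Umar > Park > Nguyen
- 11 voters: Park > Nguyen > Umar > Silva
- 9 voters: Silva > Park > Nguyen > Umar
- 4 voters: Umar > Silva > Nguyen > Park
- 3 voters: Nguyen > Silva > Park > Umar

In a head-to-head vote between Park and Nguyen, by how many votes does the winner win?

25

Ballots ranking Park above Nguyen: 2+10+11+9 = 32.
Ballots ranking Nguyen above Park: 4+3 = 7.
Park wins 32–7, a margin of 25.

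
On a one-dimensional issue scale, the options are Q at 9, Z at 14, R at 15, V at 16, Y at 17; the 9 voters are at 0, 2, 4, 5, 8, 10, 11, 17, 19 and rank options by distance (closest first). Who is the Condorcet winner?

Q

With single-peaked preferences on a line, the Condorcet winner is the candidate closest to the median voter.
The median voter (position 8) is closest to Q at 9.
Check: Q vs Z — voters closer to Q: 7 of 9.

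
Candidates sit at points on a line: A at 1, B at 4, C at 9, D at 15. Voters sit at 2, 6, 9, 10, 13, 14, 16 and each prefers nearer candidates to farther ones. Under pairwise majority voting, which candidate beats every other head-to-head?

C

With single-peaked preferences on a line, the Condorcet winner is the candidate closest to the median voter.
The median voter (position 10) is closest to C at 9.
Check: C vs B — voters closer to C: 5 of 7.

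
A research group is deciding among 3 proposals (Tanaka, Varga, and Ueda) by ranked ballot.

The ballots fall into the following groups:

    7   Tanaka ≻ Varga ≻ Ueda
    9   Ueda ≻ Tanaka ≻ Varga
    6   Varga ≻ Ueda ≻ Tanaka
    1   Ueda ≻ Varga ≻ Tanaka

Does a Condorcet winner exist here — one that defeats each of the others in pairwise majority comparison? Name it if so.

There is no Condorcet winner

Head-to-head results (23 voters total):
Tanaka vs Varga: Tanaka wins 16–7.
Tanaka vs Ueda: Ueda wins 16–7.
Varga vs Ueda: Varga wins 13–10.
No candidate beats all others: Tanaka beats Varga beats Ueda beats Tanaka, a majority cycle.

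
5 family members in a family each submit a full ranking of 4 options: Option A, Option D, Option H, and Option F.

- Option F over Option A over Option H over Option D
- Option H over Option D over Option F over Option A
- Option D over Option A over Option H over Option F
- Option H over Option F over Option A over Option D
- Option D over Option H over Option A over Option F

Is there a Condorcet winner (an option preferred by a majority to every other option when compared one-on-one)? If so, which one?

Head-to-head results (5 voters total):
Option A vs Option D: Option D wins 3–2.
Option A vs Option H: Option H wins 3–2.
Option A vs Option F: Option F wins 3–2.
Option D vs Option H: Option H wins 3–2.
Option D vs Option F: Option D wins 3–2.
Option H vs Option F: Option H wins 4–1.
Option H beats each rival — Option A (3–2), Option D (3–2), Option F (4–1) — so Option H is the Condorcet winner.

Option H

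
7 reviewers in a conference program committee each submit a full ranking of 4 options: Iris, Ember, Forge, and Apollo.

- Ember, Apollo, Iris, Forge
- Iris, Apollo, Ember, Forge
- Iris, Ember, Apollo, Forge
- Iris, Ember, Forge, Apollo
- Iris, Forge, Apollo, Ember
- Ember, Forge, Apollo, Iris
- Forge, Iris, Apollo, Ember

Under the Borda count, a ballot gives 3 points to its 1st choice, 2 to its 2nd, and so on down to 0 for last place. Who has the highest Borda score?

Borda scores:
  Iris: 1 + 3 + 3 + 3 + 3 + 0 + 2 = 15
  Ember: 3 + 1 + 2 + 2 + 0 + 3 + 0 = 11
  Forge: 0 + 0 + 0 + 1 + 2 + 2 + 3 = 8
  Apollo: 2 + 2 + 1 + 0 + 1 + 1 + 1 = 8
Iris has the highest total.

Iris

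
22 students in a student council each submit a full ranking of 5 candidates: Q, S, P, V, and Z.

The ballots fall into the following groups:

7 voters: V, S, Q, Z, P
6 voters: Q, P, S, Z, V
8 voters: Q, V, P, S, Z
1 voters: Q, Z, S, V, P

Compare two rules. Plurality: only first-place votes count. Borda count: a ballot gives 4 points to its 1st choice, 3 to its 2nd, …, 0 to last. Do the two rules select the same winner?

Yes

Plurality first-place counts: Q 15, S 0, P 0, V 7, Z 0 → Q.
Borda totals: Q 74, S 43, P 34, V 53, Z 16 → Q.
The two rules agree on Q.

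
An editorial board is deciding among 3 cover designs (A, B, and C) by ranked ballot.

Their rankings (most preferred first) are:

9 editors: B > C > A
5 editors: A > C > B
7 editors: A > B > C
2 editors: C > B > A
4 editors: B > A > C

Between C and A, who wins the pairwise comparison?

Ballots ranking C above A: 9+2 = 11.
Ballots ranking A above C: 5+7+4 = 16.
A wins the head-to-head, 16–11.

A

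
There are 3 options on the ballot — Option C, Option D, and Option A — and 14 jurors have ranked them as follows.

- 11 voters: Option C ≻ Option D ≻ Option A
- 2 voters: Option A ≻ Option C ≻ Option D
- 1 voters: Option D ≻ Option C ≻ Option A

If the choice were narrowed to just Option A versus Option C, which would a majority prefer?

Ballots ranking Option A above Option C: 2.
Ballots ranking Option C above Option A: 11+1 = 12.
Option C wins the head-to-head, 12–2.

Option C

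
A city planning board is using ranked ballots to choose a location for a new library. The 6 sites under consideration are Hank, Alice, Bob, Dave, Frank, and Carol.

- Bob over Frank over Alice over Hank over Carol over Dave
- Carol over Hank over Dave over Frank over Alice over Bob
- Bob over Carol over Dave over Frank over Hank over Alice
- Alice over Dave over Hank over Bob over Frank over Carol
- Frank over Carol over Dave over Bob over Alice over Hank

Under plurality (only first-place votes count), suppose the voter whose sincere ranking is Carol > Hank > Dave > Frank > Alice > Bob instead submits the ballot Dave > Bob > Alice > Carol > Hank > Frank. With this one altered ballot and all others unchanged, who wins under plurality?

Bob

First-place totals with the altered ballot: Hank 0, Alice 1, Bob 2, Dave 1, Frank 1, Carol 0.
The winner is unchanged: still Bob.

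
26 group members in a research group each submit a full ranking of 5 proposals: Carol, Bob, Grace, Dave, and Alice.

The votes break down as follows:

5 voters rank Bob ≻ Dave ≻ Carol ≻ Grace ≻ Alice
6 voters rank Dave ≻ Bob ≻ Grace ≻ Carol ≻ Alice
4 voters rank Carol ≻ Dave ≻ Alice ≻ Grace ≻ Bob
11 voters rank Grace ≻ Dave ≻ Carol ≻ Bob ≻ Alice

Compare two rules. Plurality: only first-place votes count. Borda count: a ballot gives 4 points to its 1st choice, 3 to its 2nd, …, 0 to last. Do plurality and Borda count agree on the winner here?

No

Plurality first-place counts: Carol 4, Bob 5, Grace 11, Dave 6, Alice 0 → Grace.
Borda totals: Carol 54, Bob 49, Grace 65, Dave 84, Alice 8 → Dave.
The two rules disagree: plurality picks Grace, Borda picks Dave.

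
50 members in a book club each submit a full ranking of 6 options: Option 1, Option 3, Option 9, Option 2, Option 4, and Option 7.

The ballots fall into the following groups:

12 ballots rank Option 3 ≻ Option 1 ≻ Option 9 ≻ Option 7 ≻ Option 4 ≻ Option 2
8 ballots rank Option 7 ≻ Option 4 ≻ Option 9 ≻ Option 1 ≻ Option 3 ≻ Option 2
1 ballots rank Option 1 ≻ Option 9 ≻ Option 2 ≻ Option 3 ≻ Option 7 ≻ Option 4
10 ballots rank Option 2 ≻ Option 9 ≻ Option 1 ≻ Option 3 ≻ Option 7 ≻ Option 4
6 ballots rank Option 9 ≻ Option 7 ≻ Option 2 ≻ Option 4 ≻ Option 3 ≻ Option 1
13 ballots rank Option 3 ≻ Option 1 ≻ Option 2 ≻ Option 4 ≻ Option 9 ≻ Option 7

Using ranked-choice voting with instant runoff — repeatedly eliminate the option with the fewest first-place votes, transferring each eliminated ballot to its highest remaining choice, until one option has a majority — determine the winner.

Round 1: Option 3 25, Option 2 10, Option 7 8, Option 9 6, Option 1 1, Option 4 0. Option 4 has the fewest and is eliminated.
Round 2: Option 3 25, Option 2 10, Option 7 8, Option 9 6, Option 1 1. Option 1 has the fewest and is eliminated.
Round 3: Option 3 25, Option 2 10, Option 7 8, Option 9 7. Option 9 has the fewest and is eliminated.
Round 4: Option 3 25, Option 7 14, Option 2 11. Option 2 has the fewest and is eliminated.
Round 5: Option 3 36, Option 7 14. Option 3 has a majority.

Option 3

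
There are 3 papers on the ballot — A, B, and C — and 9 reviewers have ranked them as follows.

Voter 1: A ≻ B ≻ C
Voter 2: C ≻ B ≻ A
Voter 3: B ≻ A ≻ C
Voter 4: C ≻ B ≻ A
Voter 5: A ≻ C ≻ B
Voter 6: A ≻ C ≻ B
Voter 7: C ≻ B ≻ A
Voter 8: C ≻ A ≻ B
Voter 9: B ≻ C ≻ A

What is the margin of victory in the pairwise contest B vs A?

1

Ballots ranking B above A: 5.
Ballots ranking A above B: 4.
B wins 5–4, a margin of 1.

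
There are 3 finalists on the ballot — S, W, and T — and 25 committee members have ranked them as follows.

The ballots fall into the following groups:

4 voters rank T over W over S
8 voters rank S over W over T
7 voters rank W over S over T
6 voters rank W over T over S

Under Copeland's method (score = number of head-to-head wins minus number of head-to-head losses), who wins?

Pairwise results:
  S vs W: W wins 17–8.
  S vs T: S wins 15–10.
  W vs T: W wins 21–4.
Copeland scores (wins − losses):
  S: 1 − 1 = 0
  W: 2 − 0 = 2
  T: 0 − 2 = -2
W has the best Copeland score.

W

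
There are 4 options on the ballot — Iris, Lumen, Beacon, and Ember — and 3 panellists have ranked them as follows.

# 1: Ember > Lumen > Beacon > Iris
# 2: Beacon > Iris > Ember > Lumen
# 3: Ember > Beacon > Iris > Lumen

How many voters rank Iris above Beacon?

0

Ballots ranking Iris above Beacon: 0.
Ballots ranking Beacon above Iris: 3.
So 0 of 3 voters prefer Iris to Beacon.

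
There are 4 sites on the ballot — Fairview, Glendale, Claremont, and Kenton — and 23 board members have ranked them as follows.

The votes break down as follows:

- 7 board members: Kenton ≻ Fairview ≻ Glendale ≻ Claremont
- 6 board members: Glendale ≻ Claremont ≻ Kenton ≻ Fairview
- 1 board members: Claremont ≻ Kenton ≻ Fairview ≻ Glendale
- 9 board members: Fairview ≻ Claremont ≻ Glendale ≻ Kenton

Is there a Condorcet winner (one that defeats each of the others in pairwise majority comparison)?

Head-to-head results (23 voters total):
Fairview vs Glendale: Fairview wins 17–6.
Fairview vs Claremont: Fairview wins 16–7.
Fairview vs Kenton: Kenton wins 14–9.
Glendale vs Claremont: Glendale wins 13–10.
Glendale vs Kenton: Glendale wins 15–8.
Claremont vs Kenton: Claremont wins 16–7.
No candidate beats all others: Fairview beats Glendale beats Kenton beats Fairview, a majority cycle.

No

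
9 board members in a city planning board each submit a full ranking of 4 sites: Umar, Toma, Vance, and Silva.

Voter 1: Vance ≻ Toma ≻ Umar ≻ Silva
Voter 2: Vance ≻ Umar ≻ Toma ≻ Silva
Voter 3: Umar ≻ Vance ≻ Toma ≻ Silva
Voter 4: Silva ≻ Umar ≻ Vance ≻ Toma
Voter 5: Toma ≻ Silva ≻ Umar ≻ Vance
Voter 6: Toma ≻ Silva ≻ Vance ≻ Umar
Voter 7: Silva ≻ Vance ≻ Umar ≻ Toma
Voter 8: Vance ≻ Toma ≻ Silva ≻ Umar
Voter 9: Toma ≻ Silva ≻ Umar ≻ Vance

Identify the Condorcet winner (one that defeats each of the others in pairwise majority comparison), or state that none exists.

Head-to-head results (9 voters total):
Umar vs Toma: Toma wins 5–4.
Umar vs Vance: Vance wins 5–4.
Umar vs Silva: Silva wins 6–3.
Toma vs Vance: Vance wins 6–3.
Toma vs Silva: Toma wins 7–2.
Vance vs Silva: Silva wins 5–4.
No candidate beats all others: Toma beats Silva beats Vance beats Toma, a majority cycle.

No Condorcet winner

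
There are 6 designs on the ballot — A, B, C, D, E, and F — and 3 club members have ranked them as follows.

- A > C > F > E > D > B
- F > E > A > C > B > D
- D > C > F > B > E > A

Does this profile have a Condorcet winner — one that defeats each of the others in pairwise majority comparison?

Head-to-head results (3 voters total):
A vs B: A wins 2–1.
A vs C: A wins 2–1.
A vs D: A wins 2–1.
A vs E: E wins 2–1.
A vs F: F wins 2–1.
B vs C: C wins 3–0.
B vs D: D wins 2–1.
B vs E: E wins 2–1.
B vs F: F wins 3–0.
C vs D: C wins 2–1.
C vs E: C wins 2–1.
C vs F: C wins 2–1.
D vs E: E wins 2–1.
D vs F: F wins 2–1.
E vs F: F wins 3–0.
No candidate beats all others: A beats C beats E beats A, a majority cycle.

No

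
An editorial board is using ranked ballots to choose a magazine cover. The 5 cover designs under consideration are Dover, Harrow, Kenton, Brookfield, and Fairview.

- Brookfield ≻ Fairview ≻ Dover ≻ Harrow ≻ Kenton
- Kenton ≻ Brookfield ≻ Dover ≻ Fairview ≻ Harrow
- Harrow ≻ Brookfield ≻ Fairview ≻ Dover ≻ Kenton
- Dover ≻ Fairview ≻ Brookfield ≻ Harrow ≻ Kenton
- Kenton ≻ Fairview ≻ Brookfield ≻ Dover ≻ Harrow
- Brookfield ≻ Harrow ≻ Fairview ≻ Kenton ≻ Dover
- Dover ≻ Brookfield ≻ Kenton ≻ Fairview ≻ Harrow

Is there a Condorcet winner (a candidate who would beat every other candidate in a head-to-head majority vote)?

Head-to-head results (7 voters total):
Dover vs Harrow: Dover wins 5–2.
Dover vs Kenton: Dover wins 4–3.
Dover vs Brookfield: Brookfield wins 5–2.
Dover vs Fairview: Fairview wins 4–3.
Harrow vs Kenton: Harrow wins 4–3.
Harrow vs Brookfield: Brookfield wins 6–1.
Harrow vs Fairview: Fairview wins 5–2.
Kenton vs Brookfield: Brookfield wins 5–2.
Kenton vs Fairview: Fairview wins 4–3.
Brookfield vs Fairview: Brookfield wins 5–2.
Brookfield beats each rival — Dover (5–2), Harrow (6–1), Kenton (5–2), Fairview (5–2) — so Brookfield is the Condorcet winner.

Yes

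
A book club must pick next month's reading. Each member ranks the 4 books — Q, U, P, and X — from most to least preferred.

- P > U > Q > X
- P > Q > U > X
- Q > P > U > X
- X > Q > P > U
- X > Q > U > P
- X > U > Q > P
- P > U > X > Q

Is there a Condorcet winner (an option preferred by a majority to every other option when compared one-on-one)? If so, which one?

Head-to-head results (7 voters total):
Q vs U: Q wins 4–3.
Q vs P: Q wins 4–3.
Q vs X: X wins 4–3.
U vs P: P wins 5–2.
U vs X: U wins 4–3.
P vs X: P wins 4–3.
No candidate beats all others: Q beats U beats X beats Q, a majority cycle.

No Condorcet winner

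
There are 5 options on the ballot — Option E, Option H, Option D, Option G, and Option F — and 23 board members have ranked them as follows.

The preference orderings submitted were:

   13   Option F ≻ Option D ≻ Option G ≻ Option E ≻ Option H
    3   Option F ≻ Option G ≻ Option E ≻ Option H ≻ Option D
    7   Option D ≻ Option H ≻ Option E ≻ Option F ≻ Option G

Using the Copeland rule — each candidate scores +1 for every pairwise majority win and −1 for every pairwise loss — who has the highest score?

Pairwise results:
  Option E vs Option H: Option E wins 16–7.
  Option E vs Option D: Option D wins 20–3.
  Option E vs Option G: Option G wins 16–7.
  Option E vs Option F: Option F wins 16–7.
  Option H vs Option D: Option D wins 20–3.
  Option H vs Option G: Option G wins 16–7.
  Option H vs Option F: Option F wins 16–7.
  Option D vs Option G: Option D wins 20–3.
  Option D vs Option F: Option F wins 16–7.
  Option G vs Option F: Option F wins 23–0.
Copeland scores (wins − losses):
  Option E: 1 − 3 = -2
  Option H: 0 − 4 = -4
  Option D: 3 − 1 = 2
  Option G: 2 − 2 = 0
  Option F: 4 − 0 = 4
Option F has the best Copeland score.

Option F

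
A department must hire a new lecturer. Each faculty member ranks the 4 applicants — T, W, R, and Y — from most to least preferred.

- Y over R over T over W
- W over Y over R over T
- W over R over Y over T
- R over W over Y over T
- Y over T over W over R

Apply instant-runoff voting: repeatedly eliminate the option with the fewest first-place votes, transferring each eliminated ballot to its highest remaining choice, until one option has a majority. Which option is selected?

Round 1: W 2, Y 2, R 1, T 0. T has the fewest and is eliminated.
Round 2: W 2, Y 2, R 1. R has the fewest and is eliminated.
Round 3: W 3, Y 2. W has a majority.

W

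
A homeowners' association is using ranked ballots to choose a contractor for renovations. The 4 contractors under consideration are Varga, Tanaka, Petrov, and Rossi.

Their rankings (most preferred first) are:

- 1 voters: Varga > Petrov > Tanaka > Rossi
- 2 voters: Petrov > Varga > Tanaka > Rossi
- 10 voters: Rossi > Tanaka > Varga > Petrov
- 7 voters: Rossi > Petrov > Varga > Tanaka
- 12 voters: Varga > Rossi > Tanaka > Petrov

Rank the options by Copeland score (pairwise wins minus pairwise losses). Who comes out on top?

Pairwise results:
  Varga vs Tanaka: Varga wins 22–10.
  Varga vs Petrov: Varga wins 23–9.
  Varga vs Rossi: Rossi wins 17–15.
  Tanaka vs Petrov: Tanaka wins 22–10.
  Tanaka vs Rossi: Rossi wins 29–3.
  Petrov vs Rossi: Rossi wins 29–3.
Copeland scores (wins − losses):
  Varga: 2 − 1 = 1
  Tanaka: 1 − 2 = -1
  Petrov: 0 − 3 = -3
  Rossi: 3 − 0 = 3
Rossi has the best Copeland score.

Rossi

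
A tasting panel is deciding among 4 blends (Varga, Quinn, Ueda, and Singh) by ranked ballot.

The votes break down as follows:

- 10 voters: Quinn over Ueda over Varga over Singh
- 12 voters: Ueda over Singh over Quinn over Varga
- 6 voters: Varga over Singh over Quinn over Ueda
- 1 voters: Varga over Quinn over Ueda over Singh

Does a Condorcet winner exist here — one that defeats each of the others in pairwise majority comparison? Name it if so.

No Condorcet winner

Head-to-head results (29 voters total):
Varga vs Quinn: Quinn wins 22–7.
Varga vs Ueda: Ueda wins 22–7.
Varga vs Singh: Varga wins 17–12.
Quinn vs Ueda: Quinn wins 17–12.
Quinn vs Singh: Singh wins 18–11.
Ueda vs Singh: Ueda wins 23–6.
No candidate beats all others: Varga beats Singh beats Quinn beats Varga, a majority cycle.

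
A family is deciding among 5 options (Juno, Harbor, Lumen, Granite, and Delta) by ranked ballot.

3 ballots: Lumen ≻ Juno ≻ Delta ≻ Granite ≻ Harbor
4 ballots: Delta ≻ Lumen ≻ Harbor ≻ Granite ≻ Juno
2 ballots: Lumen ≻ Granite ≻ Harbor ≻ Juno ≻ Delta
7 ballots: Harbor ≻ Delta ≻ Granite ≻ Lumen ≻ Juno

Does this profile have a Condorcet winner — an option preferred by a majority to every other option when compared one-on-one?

No

Head-to-head results (16 voters total):
Juno vs Harbor: Harbor wins 13–3.
Juno vs Lumen: Lumen wins 16–0.
Juno vs Granite: Granite wins 13–3.
Juno vs Delta: Delta wins 11–5.
Harbor vs Lumen: Lumen wins 9–7.
Harbor vs Granite: Harbor wins 11–5.
Harbor vs Delta: Harbor wins 9–7.
Lumen vs Granite: Lumen wins 9–7.
Lumen vs Delta: Delta wins 11–5.
Granite vs Delta: Delta wins 14–2.
No candidate beats all others: Harbor beats Delta beats Lumen beats Harbor, a majority cycle.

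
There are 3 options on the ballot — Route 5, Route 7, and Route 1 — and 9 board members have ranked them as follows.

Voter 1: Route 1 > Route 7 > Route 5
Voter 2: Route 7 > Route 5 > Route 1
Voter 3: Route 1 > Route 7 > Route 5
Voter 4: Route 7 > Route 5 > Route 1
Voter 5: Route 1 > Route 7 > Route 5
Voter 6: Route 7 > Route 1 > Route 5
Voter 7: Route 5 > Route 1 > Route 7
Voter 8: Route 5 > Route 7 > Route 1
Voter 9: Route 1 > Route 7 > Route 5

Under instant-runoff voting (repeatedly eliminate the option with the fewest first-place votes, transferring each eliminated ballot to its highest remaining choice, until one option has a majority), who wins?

Round 1: Route 1 4, Route 7 3, Route 5 2. Route 5 has the fewest and is eliminated.
Round 2: Route 1 5, Route 7 4. Route 1 has a majority.

Route 1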